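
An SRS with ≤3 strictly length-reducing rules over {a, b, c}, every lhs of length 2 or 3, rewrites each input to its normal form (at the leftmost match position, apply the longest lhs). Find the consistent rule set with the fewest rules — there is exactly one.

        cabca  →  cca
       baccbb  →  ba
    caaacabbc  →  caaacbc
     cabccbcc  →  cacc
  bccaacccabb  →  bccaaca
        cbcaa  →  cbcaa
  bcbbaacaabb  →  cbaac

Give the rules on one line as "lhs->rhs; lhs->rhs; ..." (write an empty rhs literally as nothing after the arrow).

  | cabca => cca
  | baccbb => baab => ba
  | caaacabbc => caaacbc
  | cabccbcc => cccbcc => cacc

ab->; bcb->c; ccb->a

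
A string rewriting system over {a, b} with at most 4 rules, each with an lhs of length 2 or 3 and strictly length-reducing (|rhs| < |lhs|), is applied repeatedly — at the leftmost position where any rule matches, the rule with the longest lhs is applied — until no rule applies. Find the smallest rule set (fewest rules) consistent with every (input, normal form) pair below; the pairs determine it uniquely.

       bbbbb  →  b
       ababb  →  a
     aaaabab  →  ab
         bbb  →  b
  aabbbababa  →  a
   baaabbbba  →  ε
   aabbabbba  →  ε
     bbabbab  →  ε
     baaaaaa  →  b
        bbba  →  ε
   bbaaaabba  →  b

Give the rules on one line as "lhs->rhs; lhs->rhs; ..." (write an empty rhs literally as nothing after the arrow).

aa->b; ba->; bb->

  | bbbbb => bbb => b
  | ababb => abb => a
  | aaaabab => baabab => abab => ab
  | bbb => b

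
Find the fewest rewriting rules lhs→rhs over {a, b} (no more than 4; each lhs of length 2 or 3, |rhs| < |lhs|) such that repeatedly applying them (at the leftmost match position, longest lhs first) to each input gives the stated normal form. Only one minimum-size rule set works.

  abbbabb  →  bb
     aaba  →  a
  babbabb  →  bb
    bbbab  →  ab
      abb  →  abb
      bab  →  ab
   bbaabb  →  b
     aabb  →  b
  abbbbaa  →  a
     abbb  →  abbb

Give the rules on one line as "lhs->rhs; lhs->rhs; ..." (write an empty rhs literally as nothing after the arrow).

aab->; aba->; ba->a

  | abbbabb => abbabb => ababb => bb
  | aaba => a
  | babbabb => abbabb => ababb => bb
  | bbbab => bbab => bab => ab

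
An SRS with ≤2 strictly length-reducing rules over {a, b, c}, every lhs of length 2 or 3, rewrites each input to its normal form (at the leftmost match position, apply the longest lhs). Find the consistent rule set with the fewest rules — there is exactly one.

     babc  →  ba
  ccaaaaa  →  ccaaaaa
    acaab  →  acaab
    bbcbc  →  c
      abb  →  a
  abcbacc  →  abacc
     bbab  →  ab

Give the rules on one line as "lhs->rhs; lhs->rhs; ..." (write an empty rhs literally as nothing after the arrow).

  | babc => ba
  | ccaaaaa
  | acaab
  | bbcbc => cbc => c

bb->; bc->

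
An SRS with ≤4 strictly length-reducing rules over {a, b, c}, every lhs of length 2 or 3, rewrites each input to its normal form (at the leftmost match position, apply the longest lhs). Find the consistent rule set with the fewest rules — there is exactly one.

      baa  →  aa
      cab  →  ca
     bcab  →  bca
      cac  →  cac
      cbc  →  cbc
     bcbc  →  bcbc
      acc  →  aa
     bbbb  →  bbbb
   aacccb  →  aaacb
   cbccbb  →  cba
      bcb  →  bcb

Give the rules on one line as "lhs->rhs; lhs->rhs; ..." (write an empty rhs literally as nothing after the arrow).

ab->a; baa->aa; cc->a

  | baa => aa
  | cab => ca
  | bcab => bca
  | cac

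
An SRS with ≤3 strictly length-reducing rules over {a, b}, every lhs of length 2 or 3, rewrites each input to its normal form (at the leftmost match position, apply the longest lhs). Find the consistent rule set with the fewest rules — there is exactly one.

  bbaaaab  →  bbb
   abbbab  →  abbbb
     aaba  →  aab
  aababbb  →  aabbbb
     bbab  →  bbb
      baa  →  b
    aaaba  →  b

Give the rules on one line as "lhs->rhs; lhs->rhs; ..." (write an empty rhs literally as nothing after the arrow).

  | bbaaaab => bbaaab => bbaab => bbab => bbb
  | abbbab => abbbb
  | aaba => aab
  | aababbb => aabbbb

aaa->; ba->b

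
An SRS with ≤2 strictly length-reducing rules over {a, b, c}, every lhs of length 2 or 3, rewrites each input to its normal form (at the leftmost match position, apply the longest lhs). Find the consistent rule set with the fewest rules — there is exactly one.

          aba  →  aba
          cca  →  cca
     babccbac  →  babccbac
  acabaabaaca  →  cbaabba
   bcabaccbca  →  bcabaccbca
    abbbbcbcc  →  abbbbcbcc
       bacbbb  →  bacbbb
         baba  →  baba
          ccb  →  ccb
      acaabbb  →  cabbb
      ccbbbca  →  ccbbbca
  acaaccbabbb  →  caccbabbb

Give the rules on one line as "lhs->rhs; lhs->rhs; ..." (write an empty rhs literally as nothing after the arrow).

aac->b; aca->c

  | aba
  | cca
  | babccbac
  | acabaabaaca => cbaabaaca => cbaabba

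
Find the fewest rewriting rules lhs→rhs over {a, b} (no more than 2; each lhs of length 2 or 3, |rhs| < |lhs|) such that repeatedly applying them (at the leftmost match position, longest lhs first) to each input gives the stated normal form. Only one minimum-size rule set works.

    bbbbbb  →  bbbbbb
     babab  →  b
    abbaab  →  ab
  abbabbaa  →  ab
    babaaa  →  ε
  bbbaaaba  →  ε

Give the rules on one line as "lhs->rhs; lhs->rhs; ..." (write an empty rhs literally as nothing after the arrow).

  | bbbbbb
  | babab => bab => b
  | abbaab => abab => ab
  | abbabbaa => abbbaa => abba => ab

aa->; ba->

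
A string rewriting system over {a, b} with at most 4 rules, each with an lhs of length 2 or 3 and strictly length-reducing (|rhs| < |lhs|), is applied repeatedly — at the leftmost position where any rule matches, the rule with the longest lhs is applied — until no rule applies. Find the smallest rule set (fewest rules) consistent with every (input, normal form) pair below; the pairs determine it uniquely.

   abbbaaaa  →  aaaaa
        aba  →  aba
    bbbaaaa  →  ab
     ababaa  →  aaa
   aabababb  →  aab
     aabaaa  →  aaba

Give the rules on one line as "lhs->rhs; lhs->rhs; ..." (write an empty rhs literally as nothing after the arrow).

abb->b; baa->b; bab->; bb->a

  | abbbaaaa => bbaaaa => aaaaa
  | aba
  | bbbaaaa => abaaaa => abaa => ab
  | ababaa => aaa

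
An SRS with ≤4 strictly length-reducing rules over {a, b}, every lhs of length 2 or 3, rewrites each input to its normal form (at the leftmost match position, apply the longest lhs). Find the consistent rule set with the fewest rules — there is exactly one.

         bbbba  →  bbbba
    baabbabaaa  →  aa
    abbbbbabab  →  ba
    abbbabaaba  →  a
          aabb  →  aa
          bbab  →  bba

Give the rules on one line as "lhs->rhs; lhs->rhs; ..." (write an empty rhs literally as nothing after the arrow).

ab->a; aba->; baa->aa

  | bbbba
  | baabbabaaa => aabbabaaa => aababaaa => abaaa => aa
  | abbbbbabab => abbbbabab => abbbabab => abbabab => ababab => bab => ba
  | abbbabaaba => abbabaaba => ababaaba => baaba => aaba => a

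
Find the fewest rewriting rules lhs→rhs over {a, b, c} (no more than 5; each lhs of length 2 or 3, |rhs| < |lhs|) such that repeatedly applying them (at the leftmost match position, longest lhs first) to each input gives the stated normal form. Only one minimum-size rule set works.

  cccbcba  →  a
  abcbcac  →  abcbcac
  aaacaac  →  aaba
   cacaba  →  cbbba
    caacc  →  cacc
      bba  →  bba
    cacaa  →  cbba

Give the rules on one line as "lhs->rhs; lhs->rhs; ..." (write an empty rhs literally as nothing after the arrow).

  | cccbcba => ccba => a
  | abcbcac
  | aaacaac => aabbac => aaba
  | cacaba => cbbba

aca->bb; bac->a; caa->ca; ccb->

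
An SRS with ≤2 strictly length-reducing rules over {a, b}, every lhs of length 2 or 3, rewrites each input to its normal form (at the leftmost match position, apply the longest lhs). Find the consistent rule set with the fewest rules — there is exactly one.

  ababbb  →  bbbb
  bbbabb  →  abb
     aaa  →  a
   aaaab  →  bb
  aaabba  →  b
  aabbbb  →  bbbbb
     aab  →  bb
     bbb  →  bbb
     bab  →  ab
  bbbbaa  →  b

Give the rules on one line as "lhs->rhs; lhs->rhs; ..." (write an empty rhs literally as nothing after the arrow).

  | ababbb => aabbb => bbbb
  | bbbabb => bbabb => babb => abb
  | aaa => ba => a
  | aaaab => baab => aab => bb

aa->b; ba->a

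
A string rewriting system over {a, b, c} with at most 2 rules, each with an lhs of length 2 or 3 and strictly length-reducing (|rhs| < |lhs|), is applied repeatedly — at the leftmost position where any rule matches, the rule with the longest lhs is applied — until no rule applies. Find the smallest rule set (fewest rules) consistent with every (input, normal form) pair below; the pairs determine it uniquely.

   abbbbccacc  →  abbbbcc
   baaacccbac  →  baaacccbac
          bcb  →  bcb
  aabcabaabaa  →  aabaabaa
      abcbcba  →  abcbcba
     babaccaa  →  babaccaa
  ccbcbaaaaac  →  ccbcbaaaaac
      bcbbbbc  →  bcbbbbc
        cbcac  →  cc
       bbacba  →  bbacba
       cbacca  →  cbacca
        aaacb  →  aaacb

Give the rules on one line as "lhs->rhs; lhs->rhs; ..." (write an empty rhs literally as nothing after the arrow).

bca->; cac->

  | abbbbccacc => abbbbcc
  | baaacccbac
  | bcb
  | aabcabaabaa => aabaabaa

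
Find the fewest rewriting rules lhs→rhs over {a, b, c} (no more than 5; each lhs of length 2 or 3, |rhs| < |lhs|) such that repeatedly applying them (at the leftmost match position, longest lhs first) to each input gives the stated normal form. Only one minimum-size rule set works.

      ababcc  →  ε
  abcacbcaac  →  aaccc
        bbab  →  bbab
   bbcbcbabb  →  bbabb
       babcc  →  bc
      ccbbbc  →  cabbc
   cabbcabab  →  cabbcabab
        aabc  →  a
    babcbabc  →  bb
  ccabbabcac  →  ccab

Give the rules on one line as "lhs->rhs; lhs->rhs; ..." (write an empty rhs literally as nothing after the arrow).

  | ababcc => abc => ε
  | abcacbcaac => acbcaac => aacaac => aaccc
  | bbab
  | bbcbcbabb => bbacbabb => bbabb

abc->; bac->; caa->cc; cb->a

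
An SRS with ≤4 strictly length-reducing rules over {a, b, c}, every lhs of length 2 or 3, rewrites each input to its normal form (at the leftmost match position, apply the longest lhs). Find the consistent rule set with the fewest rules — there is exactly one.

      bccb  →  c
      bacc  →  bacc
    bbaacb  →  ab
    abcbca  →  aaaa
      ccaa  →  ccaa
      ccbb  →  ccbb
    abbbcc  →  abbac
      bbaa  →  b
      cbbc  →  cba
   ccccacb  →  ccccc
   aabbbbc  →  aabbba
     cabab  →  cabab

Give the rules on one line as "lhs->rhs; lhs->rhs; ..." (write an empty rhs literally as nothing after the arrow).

acb->c; baa->; bc->a

  | bccb => acb => c
  | bacc
  | bbaacb => bcb => ab
  | abcbca => aabca => aaaa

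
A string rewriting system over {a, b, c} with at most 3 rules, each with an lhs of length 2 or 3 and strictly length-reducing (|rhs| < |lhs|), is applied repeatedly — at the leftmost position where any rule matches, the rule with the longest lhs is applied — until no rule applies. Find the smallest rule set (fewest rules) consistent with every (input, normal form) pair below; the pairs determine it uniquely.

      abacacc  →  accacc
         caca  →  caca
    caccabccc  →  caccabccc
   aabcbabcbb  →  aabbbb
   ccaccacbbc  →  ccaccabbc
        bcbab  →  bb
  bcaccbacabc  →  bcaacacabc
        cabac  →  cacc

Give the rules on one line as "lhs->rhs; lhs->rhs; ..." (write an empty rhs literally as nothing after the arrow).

ba->c; cb->b; ccb->ac

  | abacacc => accacc
  | caca
  | caccabccc
  | aabcbabcbb => aabbabcbb => aabcbcbb => aabbcbb => aabbbb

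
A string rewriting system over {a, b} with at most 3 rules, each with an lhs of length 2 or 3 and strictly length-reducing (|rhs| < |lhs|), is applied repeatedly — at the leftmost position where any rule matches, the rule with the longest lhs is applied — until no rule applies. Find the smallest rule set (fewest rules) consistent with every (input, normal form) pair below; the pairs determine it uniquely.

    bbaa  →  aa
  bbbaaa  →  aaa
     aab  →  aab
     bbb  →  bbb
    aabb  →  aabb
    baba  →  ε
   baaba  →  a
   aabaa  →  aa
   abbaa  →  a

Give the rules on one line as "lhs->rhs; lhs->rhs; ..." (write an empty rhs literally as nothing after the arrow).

aba->; ba->a

  | bbaa => baa => aa
  | bbbaaa => bbaaa => baaa => aaa
  | aab
  | bbb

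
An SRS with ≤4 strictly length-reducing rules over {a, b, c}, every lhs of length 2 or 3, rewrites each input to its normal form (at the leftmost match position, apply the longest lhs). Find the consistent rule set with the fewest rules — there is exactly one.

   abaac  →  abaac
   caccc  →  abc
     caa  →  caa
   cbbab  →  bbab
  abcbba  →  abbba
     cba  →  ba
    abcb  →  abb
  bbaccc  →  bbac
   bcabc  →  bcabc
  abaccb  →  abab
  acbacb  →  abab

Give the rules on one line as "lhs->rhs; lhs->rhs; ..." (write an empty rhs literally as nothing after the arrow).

cac->ab; cb->b; cc->c

  | abaac
  | caccc => abcc => abc
  | caa
  | cbbab => bbab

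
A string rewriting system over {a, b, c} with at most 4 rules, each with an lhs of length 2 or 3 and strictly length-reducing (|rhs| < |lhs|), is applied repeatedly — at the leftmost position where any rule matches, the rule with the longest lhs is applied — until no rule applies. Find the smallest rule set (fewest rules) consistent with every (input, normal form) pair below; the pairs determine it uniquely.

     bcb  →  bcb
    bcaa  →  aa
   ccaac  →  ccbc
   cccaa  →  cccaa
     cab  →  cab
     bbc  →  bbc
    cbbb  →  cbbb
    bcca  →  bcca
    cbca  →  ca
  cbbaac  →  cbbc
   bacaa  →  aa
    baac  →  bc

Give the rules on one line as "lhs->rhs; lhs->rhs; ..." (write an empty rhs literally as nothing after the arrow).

  | bcb
  | bcaa => aa
  | ccaac => ccbc
  | cccaa

aac->bc; ba->b; bca->a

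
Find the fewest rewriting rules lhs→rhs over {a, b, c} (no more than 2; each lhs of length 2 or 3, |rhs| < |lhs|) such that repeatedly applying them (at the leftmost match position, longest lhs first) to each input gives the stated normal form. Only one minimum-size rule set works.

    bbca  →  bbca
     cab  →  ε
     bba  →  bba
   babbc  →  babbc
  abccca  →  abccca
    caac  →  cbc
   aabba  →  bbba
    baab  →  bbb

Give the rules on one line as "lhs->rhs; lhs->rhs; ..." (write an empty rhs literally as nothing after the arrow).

  | bbca
  | cab => ε
  | bba
  | babbc

aa->b; cab->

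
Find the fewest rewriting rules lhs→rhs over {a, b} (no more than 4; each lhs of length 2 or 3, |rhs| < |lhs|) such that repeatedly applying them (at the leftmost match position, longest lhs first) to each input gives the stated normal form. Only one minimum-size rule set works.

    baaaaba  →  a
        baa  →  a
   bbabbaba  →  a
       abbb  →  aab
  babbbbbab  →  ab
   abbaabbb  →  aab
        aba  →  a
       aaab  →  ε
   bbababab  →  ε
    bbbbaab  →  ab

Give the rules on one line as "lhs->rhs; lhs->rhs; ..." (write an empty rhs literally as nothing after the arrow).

aaa->ba; ba->; bab->ba; bb->a

  | baaaaba => aaaba => baba => baa => a
  | baa => a
  | bbabbaba => aabbaba => aaaaba => baaba => aba => a
  | abbb => aab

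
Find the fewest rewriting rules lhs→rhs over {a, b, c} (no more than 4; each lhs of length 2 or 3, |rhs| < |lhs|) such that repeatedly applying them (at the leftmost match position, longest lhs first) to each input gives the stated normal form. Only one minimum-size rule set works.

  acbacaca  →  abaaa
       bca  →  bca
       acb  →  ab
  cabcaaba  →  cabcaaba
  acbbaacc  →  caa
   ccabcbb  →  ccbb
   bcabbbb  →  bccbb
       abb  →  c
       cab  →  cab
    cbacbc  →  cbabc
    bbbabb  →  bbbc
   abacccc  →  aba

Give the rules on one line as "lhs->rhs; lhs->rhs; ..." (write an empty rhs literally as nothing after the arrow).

  | acbacaca => abacaca => abaaca => abaaa
  | bca
  | acb => ab
  | cabcaaba

abb->c; ac->a; cca->ab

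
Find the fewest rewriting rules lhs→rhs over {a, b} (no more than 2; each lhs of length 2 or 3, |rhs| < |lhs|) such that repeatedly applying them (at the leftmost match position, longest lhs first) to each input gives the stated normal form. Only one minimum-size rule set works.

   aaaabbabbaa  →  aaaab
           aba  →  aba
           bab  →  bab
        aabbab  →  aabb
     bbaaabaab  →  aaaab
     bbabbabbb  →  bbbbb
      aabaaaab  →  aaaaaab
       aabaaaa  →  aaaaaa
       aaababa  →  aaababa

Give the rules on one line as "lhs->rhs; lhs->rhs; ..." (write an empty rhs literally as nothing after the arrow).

baa->aa; bba->b

  | aaaabbabbaa => aaaabbbaa => aaaabba => aaaab
  | aba
  | bab
  | aabbab => aabb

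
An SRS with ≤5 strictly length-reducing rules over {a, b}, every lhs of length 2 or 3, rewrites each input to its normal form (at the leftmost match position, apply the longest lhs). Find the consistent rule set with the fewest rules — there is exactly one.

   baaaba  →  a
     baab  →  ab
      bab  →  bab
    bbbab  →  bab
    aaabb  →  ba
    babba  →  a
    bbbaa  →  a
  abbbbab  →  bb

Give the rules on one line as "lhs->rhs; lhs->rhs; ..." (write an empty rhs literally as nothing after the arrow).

  | baaaba => aaba => bba => a
  | baab => ab
  | bab
  | bbbab => bab

aa->b; abb->a; baa->a; bba->a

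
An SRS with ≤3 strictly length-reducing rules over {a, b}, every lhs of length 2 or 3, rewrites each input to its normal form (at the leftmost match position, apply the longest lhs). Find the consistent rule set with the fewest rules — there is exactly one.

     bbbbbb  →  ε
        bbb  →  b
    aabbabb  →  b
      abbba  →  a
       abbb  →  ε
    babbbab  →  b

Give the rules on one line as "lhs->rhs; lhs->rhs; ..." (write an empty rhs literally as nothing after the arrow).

ab->; bb->

  | bbbbbb => bbbb => bb => ε
  | bbb => b
  | aabbabb => ababb => abb => b
  | abbba => bba => a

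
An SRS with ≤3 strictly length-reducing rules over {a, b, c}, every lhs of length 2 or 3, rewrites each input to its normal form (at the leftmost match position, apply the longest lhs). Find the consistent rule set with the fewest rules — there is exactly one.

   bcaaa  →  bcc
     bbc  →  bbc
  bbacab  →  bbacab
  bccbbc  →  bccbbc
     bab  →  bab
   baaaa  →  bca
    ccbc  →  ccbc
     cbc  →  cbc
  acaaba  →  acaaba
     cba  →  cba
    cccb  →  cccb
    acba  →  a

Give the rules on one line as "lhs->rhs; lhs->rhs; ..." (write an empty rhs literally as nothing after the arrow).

  | bcaaa => bcc
  | bbc
  | bbacab
  | bccbbc

aaa->c; acb->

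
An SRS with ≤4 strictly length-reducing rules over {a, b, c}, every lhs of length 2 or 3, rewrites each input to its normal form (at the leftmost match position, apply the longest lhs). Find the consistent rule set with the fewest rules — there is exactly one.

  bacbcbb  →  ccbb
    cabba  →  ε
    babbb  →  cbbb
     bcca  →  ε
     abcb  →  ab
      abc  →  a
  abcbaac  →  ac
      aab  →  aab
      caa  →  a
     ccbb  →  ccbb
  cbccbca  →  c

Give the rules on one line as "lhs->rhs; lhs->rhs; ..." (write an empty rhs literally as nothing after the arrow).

ba->c; bc->; ca->

  | bacbcbb => ccbcbb => ccbb
  | cabba => bba => bc => ε
  | babbb => cbbb
  | bcca => ca => ε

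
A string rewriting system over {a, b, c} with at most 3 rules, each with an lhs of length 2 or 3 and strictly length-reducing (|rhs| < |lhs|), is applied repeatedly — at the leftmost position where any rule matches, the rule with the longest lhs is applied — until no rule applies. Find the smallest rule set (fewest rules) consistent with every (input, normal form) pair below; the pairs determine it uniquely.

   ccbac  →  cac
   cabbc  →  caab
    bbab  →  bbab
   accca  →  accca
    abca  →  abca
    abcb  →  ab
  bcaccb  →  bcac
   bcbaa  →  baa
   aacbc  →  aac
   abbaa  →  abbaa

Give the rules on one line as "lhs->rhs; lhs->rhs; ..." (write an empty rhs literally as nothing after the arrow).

bbc->ab; cb->

  | ccbac => cac
  | cabbc => caab
  | bbab
  | accca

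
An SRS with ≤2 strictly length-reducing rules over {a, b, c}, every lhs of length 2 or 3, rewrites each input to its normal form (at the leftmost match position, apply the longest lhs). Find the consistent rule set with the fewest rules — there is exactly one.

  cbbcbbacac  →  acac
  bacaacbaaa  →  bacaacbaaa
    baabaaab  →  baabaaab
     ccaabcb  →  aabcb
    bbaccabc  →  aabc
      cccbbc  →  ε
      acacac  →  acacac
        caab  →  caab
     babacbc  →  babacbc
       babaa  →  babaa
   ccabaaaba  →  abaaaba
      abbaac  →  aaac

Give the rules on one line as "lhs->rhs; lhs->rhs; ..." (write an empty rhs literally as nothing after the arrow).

  | cbbcbbacac => ccbbacac => bbacac => acac
  | bacaacbaaa
  | baabaaab
  | ccaabcb => aabcb

bb->; cc->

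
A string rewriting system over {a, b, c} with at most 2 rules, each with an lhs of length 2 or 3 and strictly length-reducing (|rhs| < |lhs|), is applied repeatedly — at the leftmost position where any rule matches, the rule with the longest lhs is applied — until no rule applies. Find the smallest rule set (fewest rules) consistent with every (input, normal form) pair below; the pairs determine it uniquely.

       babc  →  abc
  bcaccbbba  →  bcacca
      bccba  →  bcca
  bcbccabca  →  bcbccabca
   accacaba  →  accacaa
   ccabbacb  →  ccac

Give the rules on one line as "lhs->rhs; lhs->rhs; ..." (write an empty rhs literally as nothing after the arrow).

acb->c; ba->a

  | babc => abc
  | bcaccbbba => bcaccbba => bcaccba => bcacca
  | bccba => bcca
  | bcbccabca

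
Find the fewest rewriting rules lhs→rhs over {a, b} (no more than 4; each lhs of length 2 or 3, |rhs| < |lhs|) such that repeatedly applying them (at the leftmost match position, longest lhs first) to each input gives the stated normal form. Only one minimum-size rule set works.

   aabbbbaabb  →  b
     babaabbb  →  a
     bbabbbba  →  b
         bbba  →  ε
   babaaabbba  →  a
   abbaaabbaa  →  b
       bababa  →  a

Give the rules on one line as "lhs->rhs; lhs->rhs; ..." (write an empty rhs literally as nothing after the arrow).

  | aabbbbaabb => bbbbbaabb => abbbaabb => aabaabb => bbaabb => aaabb => babb => abb => aa => b
  | babaabbb => abaabbb => abbb => aab => bb => a
  | bbabbbba => aabbbba => bbbbba => abbba => aaba => bba => aa => b
  | bbba => aba => ε

aa->b; aba->; ba->a; bb->a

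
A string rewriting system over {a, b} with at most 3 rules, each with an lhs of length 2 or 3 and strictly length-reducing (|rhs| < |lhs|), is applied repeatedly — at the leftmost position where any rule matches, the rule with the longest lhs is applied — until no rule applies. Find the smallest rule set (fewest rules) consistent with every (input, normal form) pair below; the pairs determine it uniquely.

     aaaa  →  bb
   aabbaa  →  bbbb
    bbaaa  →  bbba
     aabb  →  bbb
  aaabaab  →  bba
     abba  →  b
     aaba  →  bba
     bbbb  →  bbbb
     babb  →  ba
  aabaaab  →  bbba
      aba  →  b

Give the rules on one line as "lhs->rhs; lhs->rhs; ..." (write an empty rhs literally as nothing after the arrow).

aa->b; ab->a

  | aaaa => baa => bb
  | aabbaa => bbbaa => bbbb
  | bbaaa => bbba
  | aabb => bbb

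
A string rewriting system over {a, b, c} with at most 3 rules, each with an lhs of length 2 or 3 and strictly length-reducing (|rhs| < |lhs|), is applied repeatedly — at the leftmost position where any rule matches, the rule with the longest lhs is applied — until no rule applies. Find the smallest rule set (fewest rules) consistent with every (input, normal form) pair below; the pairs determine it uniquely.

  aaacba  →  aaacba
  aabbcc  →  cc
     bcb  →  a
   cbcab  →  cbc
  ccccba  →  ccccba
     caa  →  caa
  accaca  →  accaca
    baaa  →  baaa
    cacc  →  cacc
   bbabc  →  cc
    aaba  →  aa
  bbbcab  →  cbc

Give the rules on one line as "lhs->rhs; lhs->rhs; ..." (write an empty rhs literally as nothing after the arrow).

ab->; bb->c; bcb->a

  | aaacba
  | aabbcc => abcc => cc
  | bcb => a
  | cbcab => cbc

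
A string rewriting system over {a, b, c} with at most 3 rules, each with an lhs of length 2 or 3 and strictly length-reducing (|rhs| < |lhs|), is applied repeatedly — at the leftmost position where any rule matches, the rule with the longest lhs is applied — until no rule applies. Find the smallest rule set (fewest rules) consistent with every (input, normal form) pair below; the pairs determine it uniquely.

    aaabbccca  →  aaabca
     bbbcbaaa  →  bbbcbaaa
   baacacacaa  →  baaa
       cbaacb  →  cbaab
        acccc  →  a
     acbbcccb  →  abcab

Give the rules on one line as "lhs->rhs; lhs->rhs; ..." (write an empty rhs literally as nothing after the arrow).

ac->a; aca->a; bcc->ca

  | aaabbccca => aaabcaca => aaabca
  | bbbcbaaa
  | baacacacaa => baacacaa => baacaa => baaa
  | cbaacb => cbaab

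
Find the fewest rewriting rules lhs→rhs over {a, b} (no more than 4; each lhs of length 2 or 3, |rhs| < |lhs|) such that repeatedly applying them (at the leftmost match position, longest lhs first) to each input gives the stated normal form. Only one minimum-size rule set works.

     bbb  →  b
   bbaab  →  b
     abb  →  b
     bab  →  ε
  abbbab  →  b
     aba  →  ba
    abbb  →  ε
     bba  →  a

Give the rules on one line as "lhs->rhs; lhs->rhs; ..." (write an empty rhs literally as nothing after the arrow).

  | bbb => b
  | bbaab => aab => ab => b
  | abb => b
  | bab => bb => ε

ab->b; abb->b; bb->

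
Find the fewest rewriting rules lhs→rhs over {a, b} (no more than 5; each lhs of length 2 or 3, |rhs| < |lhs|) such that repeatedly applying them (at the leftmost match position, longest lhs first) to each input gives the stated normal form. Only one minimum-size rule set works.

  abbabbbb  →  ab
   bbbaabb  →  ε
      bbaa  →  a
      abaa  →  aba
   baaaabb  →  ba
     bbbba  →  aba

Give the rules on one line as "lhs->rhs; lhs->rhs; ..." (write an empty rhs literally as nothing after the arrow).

  | abbabbbb => aabbbb => abbbb => aab => ab
  | bbbaabb => aaabb => bb => ε
  | bbaa => aa => a
  | abaa => aba

aa->a; aaa->; bb->; bbb->a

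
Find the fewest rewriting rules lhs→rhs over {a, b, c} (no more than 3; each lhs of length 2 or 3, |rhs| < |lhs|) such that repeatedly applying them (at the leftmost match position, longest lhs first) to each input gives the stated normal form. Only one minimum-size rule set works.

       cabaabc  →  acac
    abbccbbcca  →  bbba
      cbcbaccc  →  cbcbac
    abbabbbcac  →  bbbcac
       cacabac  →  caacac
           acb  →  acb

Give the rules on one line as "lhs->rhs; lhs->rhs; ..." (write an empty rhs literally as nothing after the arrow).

  | cabaabc => acaabc => acac
  | abbccbbcca => bccbbcca => bbbcca => bbba
  | cbcbaccc => cbcbac
  | abbabbbcac => babbbcac => bbbcac

ab->; cab->ac; cc->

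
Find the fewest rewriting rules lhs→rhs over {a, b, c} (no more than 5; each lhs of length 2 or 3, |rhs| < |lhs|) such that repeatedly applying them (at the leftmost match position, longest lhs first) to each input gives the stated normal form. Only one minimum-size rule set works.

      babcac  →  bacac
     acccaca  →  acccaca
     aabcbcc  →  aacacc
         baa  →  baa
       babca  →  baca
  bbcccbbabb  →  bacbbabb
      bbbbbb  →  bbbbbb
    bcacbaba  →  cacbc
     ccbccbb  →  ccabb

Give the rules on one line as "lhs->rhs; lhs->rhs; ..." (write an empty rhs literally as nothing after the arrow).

aba->c; bca->ca; bcb->ca; bcc->a

  | babcac => bacac
  | acccaca
  | aabcbcc => aacacc
  | baa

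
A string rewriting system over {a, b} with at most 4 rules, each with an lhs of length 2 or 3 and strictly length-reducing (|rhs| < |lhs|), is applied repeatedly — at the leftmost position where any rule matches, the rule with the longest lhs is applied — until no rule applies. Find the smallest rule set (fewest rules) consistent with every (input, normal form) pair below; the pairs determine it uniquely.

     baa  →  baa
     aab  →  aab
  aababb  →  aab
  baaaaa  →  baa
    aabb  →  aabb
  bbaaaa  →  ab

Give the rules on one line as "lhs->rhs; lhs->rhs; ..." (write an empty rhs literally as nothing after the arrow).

aaa->; bab->; bba->ab

  | baa
  | aab
  | aababb => aab
  | baaaaa => baa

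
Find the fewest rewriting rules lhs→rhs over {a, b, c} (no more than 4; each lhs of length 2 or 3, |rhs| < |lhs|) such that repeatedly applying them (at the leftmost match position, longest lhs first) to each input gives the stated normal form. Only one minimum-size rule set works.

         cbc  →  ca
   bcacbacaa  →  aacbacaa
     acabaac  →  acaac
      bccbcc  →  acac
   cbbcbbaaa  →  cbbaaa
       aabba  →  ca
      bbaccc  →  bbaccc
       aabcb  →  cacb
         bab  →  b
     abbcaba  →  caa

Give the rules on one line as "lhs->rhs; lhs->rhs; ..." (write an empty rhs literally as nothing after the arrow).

  | cbc => ca
  | bcacbacaa => aacbacaa
  | acabaac => acaac
  | bccbcc => acbcc => acac

aab->ca; ab->; bc->a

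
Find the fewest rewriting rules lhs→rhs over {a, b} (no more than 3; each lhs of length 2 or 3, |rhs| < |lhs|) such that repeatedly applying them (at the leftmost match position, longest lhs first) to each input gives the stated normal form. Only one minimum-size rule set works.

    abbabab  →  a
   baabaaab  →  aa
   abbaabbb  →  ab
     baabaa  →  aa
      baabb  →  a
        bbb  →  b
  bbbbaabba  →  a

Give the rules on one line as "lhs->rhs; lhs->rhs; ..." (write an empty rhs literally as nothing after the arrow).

aab->a; ba->; bb->

  | abbabab => aabab => aab => a
  | baabaaab => abaaab => aaab => aa
  | abbaabbb => aaabbb => aabb => ab
  | baabaa => abaa => aa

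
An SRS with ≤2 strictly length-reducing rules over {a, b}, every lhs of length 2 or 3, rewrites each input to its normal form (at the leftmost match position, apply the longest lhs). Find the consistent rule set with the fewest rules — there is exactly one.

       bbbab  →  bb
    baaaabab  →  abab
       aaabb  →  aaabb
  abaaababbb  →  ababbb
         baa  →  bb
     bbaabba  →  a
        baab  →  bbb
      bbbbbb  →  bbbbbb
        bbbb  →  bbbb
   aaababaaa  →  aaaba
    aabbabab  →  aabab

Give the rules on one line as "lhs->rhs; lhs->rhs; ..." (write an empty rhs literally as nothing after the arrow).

baa->bb; bba->

  | bbbab => bb
  | baaaabab => bbaabab => abab
  | aaabb
  | abaaababbb => abbababbb => ababbb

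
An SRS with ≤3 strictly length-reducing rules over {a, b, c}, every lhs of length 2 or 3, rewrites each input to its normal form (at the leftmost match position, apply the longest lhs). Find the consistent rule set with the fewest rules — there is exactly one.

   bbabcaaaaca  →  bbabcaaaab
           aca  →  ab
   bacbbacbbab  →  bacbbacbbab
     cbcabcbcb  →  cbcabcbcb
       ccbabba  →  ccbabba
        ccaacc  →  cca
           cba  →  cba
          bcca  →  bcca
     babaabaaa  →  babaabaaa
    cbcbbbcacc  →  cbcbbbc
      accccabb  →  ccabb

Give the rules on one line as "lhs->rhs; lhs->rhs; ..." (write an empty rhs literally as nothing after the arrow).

aca->ab; acc->

  | bbabcaaaaca => bbabcaaaab
  | aca => ab
  | bacbbacbbab
  | cbcabcbcb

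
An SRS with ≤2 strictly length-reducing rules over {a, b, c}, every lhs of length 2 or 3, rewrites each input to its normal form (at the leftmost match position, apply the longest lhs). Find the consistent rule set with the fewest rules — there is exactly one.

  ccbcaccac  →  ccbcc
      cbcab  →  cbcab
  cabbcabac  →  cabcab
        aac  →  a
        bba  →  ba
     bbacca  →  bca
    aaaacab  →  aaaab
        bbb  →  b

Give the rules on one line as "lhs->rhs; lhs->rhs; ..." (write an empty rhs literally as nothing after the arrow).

  | ccbcaccac => ccbccac => ccbcc
  | cbcab
  | cabbcabac => cabcabac => cabcab
  | aac => a

ac->; bb->b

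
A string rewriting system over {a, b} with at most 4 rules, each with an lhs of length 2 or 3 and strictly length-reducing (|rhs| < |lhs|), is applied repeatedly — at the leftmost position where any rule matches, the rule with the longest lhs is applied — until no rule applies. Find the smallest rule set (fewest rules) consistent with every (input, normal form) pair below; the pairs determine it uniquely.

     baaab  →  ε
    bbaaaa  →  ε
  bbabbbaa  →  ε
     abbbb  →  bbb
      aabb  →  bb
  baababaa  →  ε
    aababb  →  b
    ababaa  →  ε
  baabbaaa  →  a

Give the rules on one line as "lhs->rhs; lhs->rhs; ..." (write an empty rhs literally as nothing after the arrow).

  | baaab => aaab => ab => ε
  | bbaaaa => baaaa => aaaa => aa => ε
  | bbabbbaa => babbbaa => abbbaa => bbaa => baa => aa => ε
  | abbbb => bbb

aa->; ab->; ba->a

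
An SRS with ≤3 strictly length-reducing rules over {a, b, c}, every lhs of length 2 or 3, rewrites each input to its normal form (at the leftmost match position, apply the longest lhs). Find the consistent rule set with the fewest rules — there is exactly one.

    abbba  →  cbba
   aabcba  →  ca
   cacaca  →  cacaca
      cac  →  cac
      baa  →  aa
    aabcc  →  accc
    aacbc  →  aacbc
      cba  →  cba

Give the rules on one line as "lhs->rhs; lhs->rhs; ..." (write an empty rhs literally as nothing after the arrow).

  | abbba => cbba
  | aabcba => accba => aba => ca
  | cacaca
  | cac

ab->c; baa->aa; ccb->b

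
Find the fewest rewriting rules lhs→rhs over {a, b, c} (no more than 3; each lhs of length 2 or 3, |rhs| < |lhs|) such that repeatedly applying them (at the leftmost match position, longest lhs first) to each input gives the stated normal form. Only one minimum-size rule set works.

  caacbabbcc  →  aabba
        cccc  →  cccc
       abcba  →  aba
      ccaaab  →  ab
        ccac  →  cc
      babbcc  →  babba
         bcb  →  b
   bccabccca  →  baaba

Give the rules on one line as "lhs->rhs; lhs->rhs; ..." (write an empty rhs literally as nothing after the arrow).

  | caacbabbcc => acbabbcc => aabbcc => aabba
  | cccc
  | abcba => aba
  | ccaaab => caab => ab

bcc->ba; ca->; cb->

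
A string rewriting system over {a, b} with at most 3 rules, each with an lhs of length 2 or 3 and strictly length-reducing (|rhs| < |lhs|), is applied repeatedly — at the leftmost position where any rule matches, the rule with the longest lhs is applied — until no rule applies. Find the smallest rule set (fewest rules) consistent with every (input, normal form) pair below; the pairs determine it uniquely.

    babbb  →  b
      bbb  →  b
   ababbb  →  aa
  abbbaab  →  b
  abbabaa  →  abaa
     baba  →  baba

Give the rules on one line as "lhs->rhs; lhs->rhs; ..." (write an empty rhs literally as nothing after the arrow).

aab->b; abb->aa; bb->b

  | babbb => baab => bb => b
  | bbb => bb => b
  | ababbb => abaab => abb => aa
  | abbbaab => aabaab => baab => bb => b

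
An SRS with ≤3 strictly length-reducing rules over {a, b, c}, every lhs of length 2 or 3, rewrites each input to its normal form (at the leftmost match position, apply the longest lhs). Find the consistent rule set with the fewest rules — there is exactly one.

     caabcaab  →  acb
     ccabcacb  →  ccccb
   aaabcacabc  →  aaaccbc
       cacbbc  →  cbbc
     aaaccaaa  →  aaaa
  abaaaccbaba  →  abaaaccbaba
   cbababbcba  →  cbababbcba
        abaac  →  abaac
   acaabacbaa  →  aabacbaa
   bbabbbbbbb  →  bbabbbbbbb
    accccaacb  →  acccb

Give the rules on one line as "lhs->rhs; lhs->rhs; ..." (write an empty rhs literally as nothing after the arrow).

bca->cc; ca->

  | caabcaab => abcaab => accab => acb
  | ccabcacb => cbcacb => ccccb
  | aaabcacabc => aaacccabc => aaaccbc
  | cacbbc => cbbc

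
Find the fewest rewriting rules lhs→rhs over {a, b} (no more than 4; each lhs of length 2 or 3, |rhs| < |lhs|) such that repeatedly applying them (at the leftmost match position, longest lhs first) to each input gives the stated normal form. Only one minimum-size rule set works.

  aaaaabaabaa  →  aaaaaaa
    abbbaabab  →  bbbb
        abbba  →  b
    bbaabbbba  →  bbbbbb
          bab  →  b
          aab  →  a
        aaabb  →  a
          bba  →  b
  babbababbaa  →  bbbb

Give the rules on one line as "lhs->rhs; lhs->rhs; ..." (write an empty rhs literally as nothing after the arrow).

  | aaaaabaabaa => aaaaaabaa => aaaaaaa
  | abbbaabab => bbaabab => bbbbab => bbbb
  | abbba => bba => b
  | bbaabbbba => bbbbbbba => bbbbbb

ab->; ba->; baa->bb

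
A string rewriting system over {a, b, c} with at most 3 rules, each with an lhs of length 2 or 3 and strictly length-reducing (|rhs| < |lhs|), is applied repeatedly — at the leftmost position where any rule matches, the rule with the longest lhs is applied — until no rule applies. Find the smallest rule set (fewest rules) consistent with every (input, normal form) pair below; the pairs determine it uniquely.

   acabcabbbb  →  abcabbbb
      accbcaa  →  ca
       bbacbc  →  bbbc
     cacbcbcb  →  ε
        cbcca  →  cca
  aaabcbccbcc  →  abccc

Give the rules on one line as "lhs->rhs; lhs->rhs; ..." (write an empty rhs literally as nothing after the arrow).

  | acabcabbbb => abcabbbb
  | accbcaa => cbcaa => caa => ca
  | bbacbc => bbbc
  | cacbcbcb => cbcbcb => cbcb => cb => ε

aa->a; ac->; cb->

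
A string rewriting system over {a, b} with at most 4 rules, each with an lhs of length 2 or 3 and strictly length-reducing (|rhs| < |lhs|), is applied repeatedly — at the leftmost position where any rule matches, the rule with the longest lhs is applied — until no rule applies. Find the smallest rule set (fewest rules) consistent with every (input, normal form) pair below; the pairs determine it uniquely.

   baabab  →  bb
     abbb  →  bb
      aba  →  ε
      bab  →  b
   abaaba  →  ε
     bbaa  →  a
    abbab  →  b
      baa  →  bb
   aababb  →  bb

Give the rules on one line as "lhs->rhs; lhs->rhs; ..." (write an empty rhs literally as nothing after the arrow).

aa->b; ab->; aba->; bba->

  | baabab => bbbab => bb
  | abbb => bb
  | aba => ε
  | bab => b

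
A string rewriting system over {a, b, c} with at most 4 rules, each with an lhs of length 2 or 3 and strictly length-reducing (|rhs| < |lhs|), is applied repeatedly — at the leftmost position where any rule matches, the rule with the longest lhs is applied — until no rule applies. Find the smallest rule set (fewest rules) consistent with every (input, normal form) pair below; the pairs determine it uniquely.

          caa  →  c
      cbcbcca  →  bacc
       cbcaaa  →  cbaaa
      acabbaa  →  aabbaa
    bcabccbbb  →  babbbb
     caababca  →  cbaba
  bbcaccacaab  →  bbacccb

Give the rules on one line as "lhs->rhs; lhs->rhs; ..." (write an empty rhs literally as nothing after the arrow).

  | caa => ca => c
  | cbcbcca => cbbcca => bacca => bacc
  | cbcaaa => cbaaa
  | acabbaa => aabbaa

aca->aa; bc->b; ca->c; cbb->ba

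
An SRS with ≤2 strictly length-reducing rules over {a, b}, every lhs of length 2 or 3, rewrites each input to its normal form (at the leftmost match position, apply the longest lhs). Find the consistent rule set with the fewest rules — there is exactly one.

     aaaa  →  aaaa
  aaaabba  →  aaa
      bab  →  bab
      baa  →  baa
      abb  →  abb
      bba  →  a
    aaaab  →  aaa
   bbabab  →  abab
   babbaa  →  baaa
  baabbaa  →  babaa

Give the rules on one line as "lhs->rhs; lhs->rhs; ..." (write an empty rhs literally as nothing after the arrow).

aab->a; bba->a

  | aaaa
  | aaaabba => aaaba => aaa
  | bab
  | baa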